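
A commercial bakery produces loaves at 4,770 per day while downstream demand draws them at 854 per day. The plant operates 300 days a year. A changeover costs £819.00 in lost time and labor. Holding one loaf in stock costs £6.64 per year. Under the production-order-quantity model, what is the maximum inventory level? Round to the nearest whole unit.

Annual demand D = 854 × 300 = 256,200.
Production build-up factor (1 − d/p) = 1 − 854/4,770 = 0.8210.
Q* = √(2DS / (H(1 − d/p))) = √(2 × 256,200 × 819 / (6.64 × 0.8210)).
= √(419,655,600 / 5.4512) ≈ 8774.054.
Maximum inventory = Q*(1 − d/p) = 8774.054 × 0.8210 ≈ 7203.186.

I_max ≈ 7,203 loaves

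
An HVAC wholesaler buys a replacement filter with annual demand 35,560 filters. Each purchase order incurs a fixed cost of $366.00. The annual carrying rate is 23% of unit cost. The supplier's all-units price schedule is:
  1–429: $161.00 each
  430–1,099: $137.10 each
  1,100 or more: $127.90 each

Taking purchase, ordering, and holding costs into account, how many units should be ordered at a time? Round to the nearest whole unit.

Holding cost per unit per year at price C is H = 0.23·C.
Candidates are each tier's EOQ (if it falls in that tier) and each price-break quantity.
Tier 1 ($161.00): EOQ = 838.4 exceeds tier's upper bound 429, so this tier is dominated.
EOQ at $137.10 = 908.6 (feasible in tier 2): TC = 35,560×$137.10 + (35,560/908.6)×366 + (908.6/2)×0.23×$137.10 = $4,903,925.63.
EOQ at $127.90 = 940.7 < 1100, so use break Q=1100: TC = 35,560×$127.90 + (35,560/1100.0)×366 + (1100.0/2)×0.23×$127.90 = $4,576,135.13.
Lowest total cost is $4,576,135.13 at Q = 1100.0.

Q* ≈ 1,100 filters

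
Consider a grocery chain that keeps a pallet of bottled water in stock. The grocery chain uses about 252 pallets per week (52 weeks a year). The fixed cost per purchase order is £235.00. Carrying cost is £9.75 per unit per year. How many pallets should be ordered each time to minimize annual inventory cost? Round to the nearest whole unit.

Q* ≈ 795 pallets

Annual demand D = 252 × 52 = 13,104.
EOQ = √(2DS / H) = √(2 × 13,104 × 235 / 9.75).
= √(6,158,880 / 9.75) = √631,680 ≈ 794.783.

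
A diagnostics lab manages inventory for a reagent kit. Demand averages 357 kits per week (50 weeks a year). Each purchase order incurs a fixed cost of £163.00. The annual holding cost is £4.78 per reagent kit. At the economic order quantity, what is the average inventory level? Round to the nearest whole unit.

Average inventory ≈ 552 kits

Annual demand D = 357 × 50 = 17,850.
EOQ = √(2DS/H) = √(2 × 17,850 × 163 / 4.78) ≈ 1103.35.
Average inventory = Q*/2 ≈ 1103.35 / 2 = 551.676.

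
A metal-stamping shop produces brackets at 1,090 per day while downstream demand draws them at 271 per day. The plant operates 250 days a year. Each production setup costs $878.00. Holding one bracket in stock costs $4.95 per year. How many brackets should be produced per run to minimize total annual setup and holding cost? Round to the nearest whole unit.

Annual demand D = 271 × 250 = 67,750.
Production build-up factor (1 − d/p) = 1 − 271/1,090 = 0.7514.
Q* = √(2DS / (H(1 − d/p))) = √(2 × 67,750 × 878 / (4.95 × 0.7514)).
= √(118,969,000 / 3.7193) ≈ 5655.690.

Q* ≈ 5,656 brackets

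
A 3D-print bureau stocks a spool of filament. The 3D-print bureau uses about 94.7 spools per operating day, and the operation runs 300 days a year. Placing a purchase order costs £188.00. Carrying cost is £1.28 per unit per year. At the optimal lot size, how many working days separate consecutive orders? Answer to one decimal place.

T ≈ 30.5 days

Annual demand D = 94.7 × 300 = 28,410.
Q* = √(2DS/H) = √(2 × 28,410 × 188 / 1.28) ≈ 2888.85.
Cycle time = Q*/D × 300 = 2888.85 / 28,410 × 300 ≈ 30.505 days.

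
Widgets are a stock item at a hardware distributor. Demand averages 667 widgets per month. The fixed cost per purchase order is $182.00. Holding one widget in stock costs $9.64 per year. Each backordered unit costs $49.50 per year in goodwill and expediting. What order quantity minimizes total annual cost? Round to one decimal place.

Annual demand D = 667 × 12 = 8,004.
With planned backorders, Q* = √(2DS/H) · √((H+B)/B).
√(2DS/H) = √(2 × 8,004 × 182 / 9.64) = 549.751.
√((H+B)/B) = √((9.64+49.5)/49.5) = 1.0930.
Q* ≈ 600.902.

Q* ≈ 600.9 widgets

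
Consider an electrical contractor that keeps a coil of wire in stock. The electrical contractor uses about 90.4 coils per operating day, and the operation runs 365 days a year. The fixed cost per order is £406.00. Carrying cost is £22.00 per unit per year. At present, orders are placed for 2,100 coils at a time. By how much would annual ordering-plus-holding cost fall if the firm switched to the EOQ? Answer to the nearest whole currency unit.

Extra cost ≈ £5,201 per year

Annual demand D = 90.4 × 365 = 32,996.
EOQ = √(2DS/H) = √(2 × 32,996 × 406 / 22) ≈ 1103.56.
Cost at Q* = (D/Q*)S + (Q*/2)H = √(2DSH) ≈ £24,278.40.
Cost at Q = 2,100: (32,996/2,100)×406 + (2,100/2)×22 = £6,379.23 + £23,100.00 = £29,479.23.
Excess = £29,479.23 − £24,278.40 = £5,200.83.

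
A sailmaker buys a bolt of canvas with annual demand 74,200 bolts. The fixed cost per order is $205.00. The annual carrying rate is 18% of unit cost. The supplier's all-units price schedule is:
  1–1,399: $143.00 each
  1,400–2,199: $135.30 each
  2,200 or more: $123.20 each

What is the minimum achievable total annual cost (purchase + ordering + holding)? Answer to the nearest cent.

TC* ≈ $9,172,747.69

Holding cost per unit per year at price C is H = 0.18·C.
For each price level, check whether its EOQ is feasible; otherwise the best quantity at that price is the breakpoint.
EOQ at $143.00 = 1087.2 (feasible in tier 1): TC = 74,200×$143.00 + (74,200/1087.2)×205 + (1087.2/2)×0.18×$143.00 = $10,638,583.25.
EOQ at $135.30 = 1117.7 < 1400, so use break Q=1400: TC = 74,200×$135.30 + (74,200/1400.0)×205 + (1400.0/2)×0.18×$135.30 = $10,067,172.80.
EOQ at $123.20 = 1171.3 < 2200, so use break Q=2200: TC = 74,200×$123.20 + (74,200/2200.0)×205 + (2200.0/2)×0.18×$123.20 = $9,172,747.69.
Lowest total cost among the candidates is at Q = 2200.0.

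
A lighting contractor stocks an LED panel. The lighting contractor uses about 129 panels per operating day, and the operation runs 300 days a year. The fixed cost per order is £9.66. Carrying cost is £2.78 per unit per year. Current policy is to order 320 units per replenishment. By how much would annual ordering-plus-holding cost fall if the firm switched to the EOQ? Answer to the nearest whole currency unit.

Extra cost ≈ £171 per year

Annual demand D = 129 × 300 = 38,700.
EOQ = √(2DS/H) = √(2 × 38,700 × 9.66 / 2.78) ≈ 518.60.
Cost at Q* = (D/Q*)S + (Q*/2)H = √(2DSH) ≈ £1,441.72.
Cost at Q = 320: (38,700/320)×9.66 + (320/2)×2.78 = £1,168.26 + £444.80 = £1,613.06.
Excess = £1,613.06 − £1,441.72 = £171.33.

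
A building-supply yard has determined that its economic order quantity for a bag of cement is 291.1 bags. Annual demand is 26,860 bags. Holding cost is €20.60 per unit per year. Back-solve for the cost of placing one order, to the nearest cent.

S ≈ €32.49

Invert the EOQ relation Q*² = 2DS/H.
From Q* = √(2DS/H): S = Q*²H / (2D) = 291.1² × 20.6 / (2 × 26,860) = 32.4949.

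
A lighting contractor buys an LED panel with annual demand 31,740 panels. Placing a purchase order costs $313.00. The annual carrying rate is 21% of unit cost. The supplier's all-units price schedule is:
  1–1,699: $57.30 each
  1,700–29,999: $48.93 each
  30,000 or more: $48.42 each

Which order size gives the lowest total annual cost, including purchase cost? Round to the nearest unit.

Holding cost per unit per year at price C is H = 0.21·C.
Candidates are each tier's EOQ (if it falls in that tier) and each price-break quantity.
EOQ at $57.30 = 1285.0 (feasible in tier 1): TC = 31,740×$57.30 + (31,740/1285.0)×313 + (1285.0/2)×0.21×$57.30 = $1,834,164.42.
EOQ at $48.93 = 1390.6 < 1700, so use break Q=1700: TC = 31,740×$48.93 + (31,740/1700.0)×313 + (1700.0/2)×0.21×$48.93 = $1,567,616.10.
EOQ at $48.42 = 1397.9 < 30000, so use break Q=30000: TC = 31,740×$48.42 + (31,740/30000.0)×313 + (30000.0/2)×0.21×$48.42 = $1,689,704.95.
Lowest total cost is $1,567,616.10 at Q = 1700.0.

Q* ≈ 1,700 panels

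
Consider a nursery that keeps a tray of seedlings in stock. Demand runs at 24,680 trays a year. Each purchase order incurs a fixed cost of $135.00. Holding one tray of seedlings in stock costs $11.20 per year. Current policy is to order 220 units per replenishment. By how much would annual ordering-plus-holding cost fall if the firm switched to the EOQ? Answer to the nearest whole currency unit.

EOQ = √(2DS/H) = √(2 × 24,680 × 135 / 11.2) ≈ 771.34.
Cost at Q* = (D/Q*)S + (Q*/2)H = √(2DSH) ≈ $8,639.00.
Cost at Q = 220: (24,680/220)×135 + (220/2)×11.2 = $15,144.55 + $1,232.00 = $16,376.55.
Excess = $16,376.55 − $8,639.00 = $7,737.55.

Extra cost ≈ $7,738 per year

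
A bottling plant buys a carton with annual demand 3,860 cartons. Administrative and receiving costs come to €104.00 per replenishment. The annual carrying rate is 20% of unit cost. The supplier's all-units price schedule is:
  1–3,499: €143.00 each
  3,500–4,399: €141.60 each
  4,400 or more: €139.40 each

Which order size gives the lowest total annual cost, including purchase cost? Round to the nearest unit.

Q* ≈ 168 cartons

Holding cost per unit per year at price C is H = 0.20·C.
Candidates are each tier's EOQ (if it falls in that tier) and each price-break quantity.
EOQ at €143.00 = 167.5 (feasible in tier 1): TC = 3,860×€143.00 + (3,860/167.5)×104 + (167.5/2)×0.20×€143.00 = €556,771.91.
EOQ at €141.60 = 168.4 < 3500, so use break Q=3500: TC = 3,860×€141.60 + (3,860/3500.0)×104 + (3500.0/2)×0.20×€141.60 = €596,250.70.
EOQ at €139.40 = 169.7 < 4400, so use break Q=4400: TC = 3,860×€139.40 + (3,860/4400.0)×104 + (4400.0/2)×0.20×€139.40 = €599,511.24.
Lowest total cost is €556,771.91 at Q = 167.5.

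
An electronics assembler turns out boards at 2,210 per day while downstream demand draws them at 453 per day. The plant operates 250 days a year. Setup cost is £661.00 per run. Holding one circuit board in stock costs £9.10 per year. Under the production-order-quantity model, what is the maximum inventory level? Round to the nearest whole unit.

I_max ≈ 3,617 boards

Annual demand D = 453 × 250 = 113,250.
Production build-up factor (1 − d/p) = 1 − 453/2,210 = 0.7950.
Q* = √(2DS / (H(1 − d/p))) = √(2 × 113,250 × 661 / (9.1 × 0.7950)).
= √(149,716,500 / 7.2347) ≈ 4549.089.
Maximum inventory = Q*(1 − d/p) = 4549.089 × 0.7950 ≈ 3616.628.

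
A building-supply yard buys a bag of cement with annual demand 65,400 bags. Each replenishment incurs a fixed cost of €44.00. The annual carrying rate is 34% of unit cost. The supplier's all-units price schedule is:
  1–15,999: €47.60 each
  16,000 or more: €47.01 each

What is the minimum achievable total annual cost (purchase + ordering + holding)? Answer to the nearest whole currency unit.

TC* ≈ €3,122,691

Holding cost per unit per year at price C is H = 0.34·C.
For each price level, check whether its EOQ is feasible; otherwise the best quantity at that price is the breakpoint.
EOQ at €47.60 = 596.3 (feasible in tier 1): TC = 65,400×€47.60 + (65,400/596.3)×44 + (596.3/2)×0.34×€47.60 = €3,122,691.02.
EOQ at €47.01 = 600.1 < 16000, so use break Q=16000: TC = 65,400×€47.01 + (65,400/16000.0)×44 + (16000.0/2)×0.34×€47.01 = €3,202,501.05.
Lowest total cost among the candidates is at Q = 596.3.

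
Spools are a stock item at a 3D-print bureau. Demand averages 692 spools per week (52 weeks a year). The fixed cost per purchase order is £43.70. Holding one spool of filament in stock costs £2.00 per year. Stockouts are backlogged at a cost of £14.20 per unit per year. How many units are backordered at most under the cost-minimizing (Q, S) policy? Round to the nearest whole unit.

S* ≈ 165 spools

Annual demand D = 692 × 52 = 35,984.
With planned backorders, Q* = √(2DS/H) · √((H+B)/B).
√(2DS/H) = √(2 × 35,984 × 43.7 / 2) = 1253.994.
√((H+B)/B) = √((2+14.2)/14.2) = 1.0681.
Q* ≈ 1339.395.
S* = Q* · H/(H+B) = 1339.395 × 2/16.2 ≈ 165.357.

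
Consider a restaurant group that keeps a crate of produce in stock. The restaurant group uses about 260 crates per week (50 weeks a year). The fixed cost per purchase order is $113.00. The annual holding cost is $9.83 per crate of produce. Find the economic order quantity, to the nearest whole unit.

Q* ≈ 547 crates

Annual demand D = 260 × 50 = 13,000.
EOQ = √(2DS / H) = √(2 × 13,000 × 113 / 9.83).
= √(2,938,000 / 9.83) = √298,880.9766 ≈ 546.700.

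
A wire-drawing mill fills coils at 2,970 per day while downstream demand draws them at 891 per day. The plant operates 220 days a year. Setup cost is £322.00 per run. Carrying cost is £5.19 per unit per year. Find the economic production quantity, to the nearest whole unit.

Q* ≈ 5,895 coils

Annual demand D = 891 × 220 = 196,020.
Production build-up factor (1 − d/p) = 1 − 891/2,970 = 0.7000.
Q* = √(2DS / (H(1 − d/p))) = √(2 × 196,020 × 322 / (5.19 × 0.7000)).
= √(126,236,880 / 3.633) ≈ 5894.683.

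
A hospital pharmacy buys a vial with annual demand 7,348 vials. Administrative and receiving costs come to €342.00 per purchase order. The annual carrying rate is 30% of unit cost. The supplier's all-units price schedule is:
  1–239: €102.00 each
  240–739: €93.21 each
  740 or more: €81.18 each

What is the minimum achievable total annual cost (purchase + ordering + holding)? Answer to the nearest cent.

Holding cost per unit per year at price C is H = 0.30·C.
Evaluate total cost at each tier's feasible EOQ or, if the EOQ is below the tier, at the tier's minimum quantity.
Tier 1 (€102.00): EOQ = 405.3 exceeds tier's upper bound 239, so this tier is dominated.
EOQ at €93.21 = 424.0 (feasible in tier 2): TC = 7,348×€93.21 + (7,348/424.0)×342 + (424.0/2)×0.30×€93.21 = €696,762.16.
EOQ at €81.18 = 454.3 < 740, so use break Q=740: TC = 7,348×€81.18 + (7,348/740.0)×342 + (740.0/2)×0.30×€81.18 = €608,917.59.
Lowest total cost among the candidates is at Q = 740.0.

TC* ≈ €608,917.59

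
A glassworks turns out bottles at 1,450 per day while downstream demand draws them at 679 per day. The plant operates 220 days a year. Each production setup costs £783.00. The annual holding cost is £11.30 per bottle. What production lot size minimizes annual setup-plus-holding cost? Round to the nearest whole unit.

Annual demand D = 679 × 220 = 149,380.
Production build-up factor (1 − d/p) = 1 − 679/1,450 = 0.5317.
Q* = √(2DS / (H(1 − d/p))) = √(2 × 149,380 × 783 / (11.3 × 0.5317)).
= √(233,929,080 / 6.0085) ≈ 6239.642.

Q* ≈ 6,240 bottles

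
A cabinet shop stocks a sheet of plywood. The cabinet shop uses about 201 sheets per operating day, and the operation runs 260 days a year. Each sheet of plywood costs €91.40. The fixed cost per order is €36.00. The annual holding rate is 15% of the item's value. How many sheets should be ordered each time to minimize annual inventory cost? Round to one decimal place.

Q* ≈ 523.9 sheets

Annual demand D = 201 × 260 = 52,260.
Holding cost H = 0.15 × €91.40 = €13.7100 per unit per year.
EOQ = √(2DS / H) = √(2 × 52,260 × 36 / 13.71).
= √(3,762,720 / 13.71) = √274,450.7659 ≈ 523.880.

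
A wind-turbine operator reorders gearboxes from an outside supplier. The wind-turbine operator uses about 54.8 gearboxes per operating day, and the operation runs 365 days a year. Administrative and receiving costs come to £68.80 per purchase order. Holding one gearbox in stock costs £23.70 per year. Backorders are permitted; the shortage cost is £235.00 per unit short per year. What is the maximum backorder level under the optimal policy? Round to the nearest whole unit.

S* ≈ 33 gearboxes

Annual demand D = 54.8 × 365 = 20,002.
With planned backorders, Q* = √(2DS/H) · √((H+B)/B).
√(2DS/H) = √(2 × 20,002 × 68.8 / 23.7) = 340.778.
√((H+B)/B) = √((23.7+235)/235) = 1.0492.
Q* ≈ 357.549.
S* = Q* · H/(H+B) = 357.549 × 23.7/258.7 ≈ 32.756.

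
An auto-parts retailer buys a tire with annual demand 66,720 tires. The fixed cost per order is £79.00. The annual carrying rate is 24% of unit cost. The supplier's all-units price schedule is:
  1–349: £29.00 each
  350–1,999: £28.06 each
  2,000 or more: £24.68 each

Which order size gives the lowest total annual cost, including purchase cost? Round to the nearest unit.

Holding cost per unit per year at price C is H = 0.24·C.
For each price level, check whether its EOQ is feasible; otherwise the best quantity at that price is the breakpoint.
Tier 1 (£29.00): EOQ = 1230.7 exceeds tier's upper bound 349, so this tier is dominated.
EOQ at £28.06 = 1251.1 (feasible in tier 2): TC = 66,720×£28.06 + (66,720/1251.1)×79 + (1251.1/2)×0.24×£28.06 = £1,880,588.90.
EOQ at £24.68 = 1334.1 < 2000, so use break Q=2000: TC = 66,720×£24.68 + (66,720/2000.0)×79 + (2000.0/2)×0.24×£24.68 = £1,655,208.24.
Lowest total cost is £1,655,208.24 at Q = 2000.0.

Q* ≈ 2,000 tires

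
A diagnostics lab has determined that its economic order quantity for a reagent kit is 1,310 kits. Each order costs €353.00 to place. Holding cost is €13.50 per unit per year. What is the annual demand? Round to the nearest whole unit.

Invert the EOQ relation Q*² = 2DS/H.
From Q* = √(2DS/H): D = Q*²H / (2S) = 1,310² × 13.5 / (2 × 353) = 32814.943.

D ≈ 32,815 kits per year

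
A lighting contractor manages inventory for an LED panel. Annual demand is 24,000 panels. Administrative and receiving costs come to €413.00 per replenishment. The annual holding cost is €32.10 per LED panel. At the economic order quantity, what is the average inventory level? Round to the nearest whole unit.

The optimal lot size = √(2DS/H) = √(2 × 24,000 × 413 / 32.1) ≈ 785.86.
Average inventory = Q*/2 ≈ 785.86 / 2 = 392.928.

Average inventory ≈ 393 panels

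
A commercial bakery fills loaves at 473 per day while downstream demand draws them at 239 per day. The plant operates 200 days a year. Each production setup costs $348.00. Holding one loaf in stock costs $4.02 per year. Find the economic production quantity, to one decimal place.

Annual demand D = 239 × 200 = 47,800.
Production build-up factor (1 − d/p) = 1 − 239/473 = 0.4947.
Q* = √(2DS / (H(1 − d/p))) = √(2 × 47,800 × 348 / (4.02 × 0.4947)).
= √(33,268,800 / 1.9888) ≈ 4090.046.

Q* ≈ 4,090.0 loaves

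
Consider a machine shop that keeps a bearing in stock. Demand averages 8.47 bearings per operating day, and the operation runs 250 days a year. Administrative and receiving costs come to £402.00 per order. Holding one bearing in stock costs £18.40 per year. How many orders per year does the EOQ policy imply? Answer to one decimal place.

N ≈ 7.0 orders per year

Annual demand D = 8.47 × 250 = 2,117.5.
Q* = √(2DS/H) = √(2 × 2,117.5 × 402 / 18.4) ≈ 304.18.
Orders per year = D / Q* = 2,117.5 / 304.18 ≈ 6.961.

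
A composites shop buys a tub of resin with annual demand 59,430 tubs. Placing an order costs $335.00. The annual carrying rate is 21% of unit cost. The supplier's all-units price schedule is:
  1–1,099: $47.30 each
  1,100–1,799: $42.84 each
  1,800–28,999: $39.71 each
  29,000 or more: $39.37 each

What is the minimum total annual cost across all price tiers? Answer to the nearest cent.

Holding cost per unit per year at price C is H = 0.21·C.
For each price level, check whether its EOQ is feasible; otherwise the best quantity at that price is the breakpoint.
Tier 1 ($47.30): EOQ = 2002.2 exceeds tier's upper bound 1099, so this tier is dominated.
Tier 2 ($42.84): EOQ = 2103.8 exceeds tier's upper bound 1799, so this tier is dominated.
EOQ at $39.71 = 2185.1 (feasible in tier 3): TC = 59,430×$39.71 + (59,430/2185.1)×335 + (2185.1/2)×0.21×$39.71 = $2,378,187.46.
EOQ at $39.37 = 2194.6 < 29000, so use break Q=29000: TC = 59,430×$39.37 + (59,430/29000.0)×335 + (29000.0/2)×0.21×$39.37 = $2,460,327.27.
Lowest total cost among the candidates is at Q = 2185.1.

TC* ≈ $2,378,187.46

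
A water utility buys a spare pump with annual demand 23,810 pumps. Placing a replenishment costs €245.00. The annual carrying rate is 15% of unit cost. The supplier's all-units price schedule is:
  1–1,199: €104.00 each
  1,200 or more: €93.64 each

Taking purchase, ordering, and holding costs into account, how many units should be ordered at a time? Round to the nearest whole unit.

Holding cost per unit per year at price C is H = 0.15·C.
Candidates are each tier's EOQ (if it falls in that tier) and each price-break quantity.
EOQ at €104.00 = 864.8 (feasible in tier 1): TC = 23,810×€104.00 + (23,810/864.8)×245 + (864.8/2)×0.15×€104.00 = €2,489,730.87.
EOQ at €93.64 = 911.4 < 1200, so use break Q=1200: TC = 23,810×€93.64 + (23,810/1200.0)×245 + (1200.0/2)×0.15×€93.64 = €2,242,857.21.
Lowest total cost is €2,242,857.21 at Q = 1200.0.

Q* ≈ 1,200 pumps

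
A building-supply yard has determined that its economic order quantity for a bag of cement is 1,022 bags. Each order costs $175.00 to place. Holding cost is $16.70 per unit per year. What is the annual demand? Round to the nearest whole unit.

Invert the EOQ relation Q*² = 2DS/H.
From Q* = √(2DS/H): D = Q*²H / (2S) = 1,022² × 16.7 / (2 × 175) = 49836.808.

D ≈ 49,837 bags per year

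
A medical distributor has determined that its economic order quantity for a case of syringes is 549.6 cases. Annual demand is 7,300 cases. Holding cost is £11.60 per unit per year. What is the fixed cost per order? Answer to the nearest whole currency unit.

Invert the EOQ relation Q*² = 2DS/H.
From Q* = √(2DS/H): S = Q*²H / (2D) = 549.6² × 11.6 / (2 × 7,300) = 239.9930.

S ≈ £240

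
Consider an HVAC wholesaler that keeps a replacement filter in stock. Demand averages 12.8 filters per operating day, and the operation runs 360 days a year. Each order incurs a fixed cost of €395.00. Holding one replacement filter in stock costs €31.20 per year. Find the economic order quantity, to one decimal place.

Q* ≈ 341.6 filters

Annual demand D = 12.8 × 360 = 4,608.
EOQ = √(2DS / H) = √(2 × 4,608 × 395 / 31.2).
= √(3,640,320 / 31.2) = √116,676.9231 ≈ 341.580.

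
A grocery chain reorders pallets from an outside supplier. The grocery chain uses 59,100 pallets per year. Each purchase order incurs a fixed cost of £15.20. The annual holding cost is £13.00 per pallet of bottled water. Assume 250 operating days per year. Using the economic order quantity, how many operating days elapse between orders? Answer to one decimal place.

The optimal lot size = √(2DS/H) = √(2 × 59,100 × 15.2 / 13) ≈ 371.76.
Cycle time = Q*/D × 250 = 371.76 / 59,100 × 250 ≈ 1.573 days.

T ≈ 1.6 days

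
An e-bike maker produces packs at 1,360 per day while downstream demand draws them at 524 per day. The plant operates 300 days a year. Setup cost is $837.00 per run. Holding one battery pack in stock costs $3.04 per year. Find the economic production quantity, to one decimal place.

Q* ≈ 11,866.8 packs

Annual demand D = 524 × 300 = 157,200.
Production build-up factor (1 − d/p) = 1 − 524/1,360 = 0.6147.
Q* = √(2DS / (H(1 − d/p))) = √(2 × 157,200 × 837 / (3.04 × 0.6147)).
= √(263,152,800 / 1.8687) ≈ 11866.797.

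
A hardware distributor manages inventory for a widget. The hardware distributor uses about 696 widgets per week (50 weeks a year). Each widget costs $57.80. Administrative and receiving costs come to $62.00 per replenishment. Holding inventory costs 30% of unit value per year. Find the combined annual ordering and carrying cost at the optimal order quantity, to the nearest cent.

TC* ≈ $8,650.18

Annual demand D = 696 × 50 = 34,800.
Holding cost H = 0.30 × $57.80 = $17.3400 per unit per year.
The optimal lot size = √(2DS/H) = √(2 × 34,800 × 62 / 17.34) ≈ 498.86.
At Q*, ordering cost (D/Q*)S equals holding cost (Q*/2)H, each = √(DSH/2).
Minimum total = √(2DSH) = √(2 × 34,800 × 62 × 17.34) ≈ 8650.177.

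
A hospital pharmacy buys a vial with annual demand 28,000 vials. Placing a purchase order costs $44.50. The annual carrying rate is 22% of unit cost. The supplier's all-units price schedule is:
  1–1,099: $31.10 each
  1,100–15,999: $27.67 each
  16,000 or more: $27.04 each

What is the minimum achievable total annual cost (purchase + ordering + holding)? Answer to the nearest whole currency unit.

Holding cost per unit per year at price C is H = 0.22·C.
Candidates are each tier's EOQ (if it falls in that tier) and each price-break quantity.
EOQ at $31.10 = 603.5 (feasible in tier 1): TC = 28,000×$31.10 + (28,000/603.5)×44.5 + (603.5/2)×0.22×$31.10 = $874,929.20.
EOQ at $27.67 = 639.8 < 1100, so use break Q=1100: TC = 28,000×$27.67 + (28,000/1100.0)×44.5 + (1100.0/2)×0.22×$27.67 = $779,240.80.
EOQ at $27.04 = 647.2 < 16000, so use break Q=16000: TC = 28,000×$27.04 + (28,000/16000.0)×44.5 + (16000.0/2)×0.22×$27.04 = $804,788.28.
Lowest total cost among the candidates is at Q = 1100.0.

TC* ≈ $779,241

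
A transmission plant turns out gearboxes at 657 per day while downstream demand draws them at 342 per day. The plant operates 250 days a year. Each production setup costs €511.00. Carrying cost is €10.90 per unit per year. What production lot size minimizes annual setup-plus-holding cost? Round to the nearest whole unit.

Annual demand D = 342 × 250 = 85,500.
Production build-up factor (1 − d/p) = 1 − 342/657 = 0.4795.
Q* = √(2DS / (H(1 − d/p))) = √(2 × 85,500 × 511 / (10.9 × 0.4795)).
= √(87,381,000 / 5.226) ≈ 4089.052.

Q* ≈ 4,089 gearboxes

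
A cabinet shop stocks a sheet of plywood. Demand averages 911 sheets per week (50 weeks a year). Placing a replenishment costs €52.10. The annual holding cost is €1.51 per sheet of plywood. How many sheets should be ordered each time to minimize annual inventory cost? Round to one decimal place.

Annual demand D = 911 × 50 = 45,550.
EOQ = √(2DS / H) = √(2 × 45,550 × 52.1 / 1.51).
= √(4,746,310 / 1.51) = √3,143,251.6556 ≈ 1772.922.

Q* ≈ 1,772.9 sheets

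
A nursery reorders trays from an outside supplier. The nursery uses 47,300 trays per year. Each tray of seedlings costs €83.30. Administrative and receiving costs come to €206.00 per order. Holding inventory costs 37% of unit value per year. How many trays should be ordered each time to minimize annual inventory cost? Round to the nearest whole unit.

Holding cost H = 0.37 × €83.30 = €30.8210 per unit per year.
EOQ = √(2DS / H) = √(2 × 47,300 × 206 / 30.821).
= √(19,487,600 / 30.821) = √632,283.1835 ≈ 795.162.

Q* ≈ 795 trays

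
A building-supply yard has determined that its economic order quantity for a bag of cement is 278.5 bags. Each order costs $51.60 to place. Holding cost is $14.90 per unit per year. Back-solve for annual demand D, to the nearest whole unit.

D ≈ 11,198 bags per year

Squaring Q* = √(2DS/H) gives Q*² = 2DS/H.
From Q* = √(2DS/H): D = Q*²H / (2S) = 278.5² × 14.9 / (2 × 51.6) = 11198.426.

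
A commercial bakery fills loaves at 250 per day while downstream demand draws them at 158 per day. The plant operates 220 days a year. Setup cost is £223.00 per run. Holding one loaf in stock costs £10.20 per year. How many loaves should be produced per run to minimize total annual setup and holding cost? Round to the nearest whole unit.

Q* ≈ 2,032 loaves

Annual demand D = 158 × 220 = 34,760.
Production build-up factor (1 − d/p) = 1 − 158/250 = 0.3680.
Q* = √(2DS / (H(1 − d/p))) = √(2 × 34,760 × 223 / (10.2 × 0.3680)).
= √(15,502,960 / 3.7536) ≈ 2032.279.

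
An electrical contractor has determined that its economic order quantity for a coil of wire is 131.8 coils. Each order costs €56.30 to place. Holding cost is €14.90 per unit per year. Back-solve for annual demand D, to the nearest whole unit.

D ≈ 2,299 coils per year

The basic EOQ model gives Q* = √(2DS/H); rearrange for the unknown.
From Q* = √(2DS/H): D = Q*²H / (2S) = 131.8² × 14.9 / (2 × 56.3) = 2298.681.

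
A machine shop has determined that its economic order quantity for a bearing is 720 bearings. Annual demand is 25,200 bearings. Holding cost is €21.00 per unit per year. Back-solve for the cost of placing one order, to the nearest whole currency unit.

Invert the EOQ relation Q*² = 2DS/H.
From Q* = √(2DS/H): S = Q*²H / (2D) = 720² × 21 / (2 × 25,200) = 216.0000.

S ≈ €216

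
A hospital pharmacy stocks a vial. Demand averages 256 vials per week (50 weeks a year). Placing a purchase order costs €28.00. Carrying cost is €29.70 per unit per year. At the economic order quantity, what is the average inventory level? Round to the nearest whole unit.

Average inventory ≈ 78 vials

Annual demand D = 256 × 50 = 12,800.
The optimal lot size = √(2DS/H) = √(2 × 12,800 × 28 / 29.7) ≈ 155.35.
Average inventory = Q*/2 ≈ 155.35 / 2 = 77.677.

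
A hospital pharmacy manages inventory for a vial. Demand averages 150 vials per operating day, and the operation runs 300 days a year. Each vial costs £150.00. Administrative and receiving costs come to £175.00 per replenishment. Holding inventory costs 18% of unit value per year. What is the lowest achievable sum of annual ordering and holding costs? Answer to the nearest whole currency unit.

TC* ≈ £20,622

Annual demand D = 150 × 300 = 45,000.
Holding cost H = 0.18 × £150.00 = £27.0000 per unit per year.
The optimal lot size = √(2DS/H) = √(2 × 45,000 × 175 / 27) ≈ 763.76.
At the optimum the two cost components are equal, so total cost = 2·(Q*/2)H = Q*·H.
Minimum total = √(2DSH) = √(2 × 45,000 × 175 × 27) ≈ 20621.591.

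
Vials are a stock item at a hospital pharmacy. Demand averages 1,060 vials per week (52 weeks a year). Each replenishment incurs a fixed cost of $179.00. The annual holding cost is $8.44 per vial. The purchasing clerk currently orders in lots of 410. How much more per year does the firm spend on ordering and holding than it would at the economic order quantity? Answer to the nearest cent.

Annual demand D = 1,060 × 52 = 55,120.
EOQ = √(2DS/H) = √(2 × 55,120 × 179 / 8.44) ≈ 1529.06.
Cost at Q* = (D/Q*)S + (Q*/2)H = √(2DSH) ≈ $12,905.28.
Cost at Q = 410: (55,120/410)×179 + (410/2)×8.44 = $24,064.59 + $1,730.20 = $25,794.79.
Excess = $25,794.79 − $12,905.28 = $12,889.51.

Extra cost ≈ $12,889.51 per year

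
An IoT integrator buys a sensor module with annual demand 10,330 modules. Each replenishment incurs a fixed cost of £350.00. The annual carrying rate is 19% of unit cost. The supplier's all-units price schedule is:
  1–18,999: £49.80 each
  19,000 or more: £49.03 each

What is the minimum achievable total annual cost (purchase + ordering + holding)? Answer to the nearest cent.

TC* ≈ £522,705.62

Holding cost per unit per year at price C is H = 0.19·C.
Candidates are each tier's EOQ (if it falls in that tier) and each price-break quantity.
EOQ at £49.80 = 874.2 (feasible in tier 1): TC = 10,330×£49.80 + (10,330/874.2)×350 + (874.2/2)×0.19×£49.80 = £522,705.62.
EOQ at £49.03 = 881.0 < 19000, so use break Q=19000: TC = 10,330×£49.03 + (10,330/19000.0)×350 + (19000.0/2)×0.19×£49.03 = £595,169.34.
Lowest total cost among the candidates is at Q = 874.2.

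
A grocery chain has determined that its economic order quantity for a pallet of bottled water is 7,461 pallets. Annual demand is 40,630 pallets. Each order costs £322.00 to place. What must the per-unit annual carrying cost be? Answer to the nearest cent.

H ≈ £0.47

The basic EOQ model gives Q* = √(2DS/H); rearrange for the unknown.
From Q* = √(2DS/H): H = 2DS / Q*² = 2 × 40,630 × 322 / 7,461² = 0.4700.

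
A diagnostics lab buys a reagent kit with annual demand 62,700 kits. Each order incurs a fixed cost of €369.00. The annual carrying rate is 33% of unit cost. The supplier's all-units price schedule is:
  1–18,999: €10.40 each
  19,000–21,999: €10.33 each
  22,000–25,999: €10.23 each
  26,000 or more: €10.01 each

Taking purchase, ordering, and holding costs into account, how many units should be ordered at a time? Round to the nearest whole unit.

Holding cost per unit per year at price C is H = 0.33·C.
For each price level, check whether its EOQ is feasible; otherwise the best quantity at that price is the breakpoint.
EOQ at €10.40 = 3671.9 (feasible in tier 1): TC = 62,700×€10.40 + (62,700/3671.9)×369 + (3671.9/2)×0.33×€10.40 = €664,681.89.
EOQ at €10.33 = 3684.3 < 19000, so use break Q=19000: TC = 62,700×€10.33 + (62,700/19000.0)×369 + (19000.0/2)×0.33×€10.33 = €681,293.25.
EOQ at €10.23 = 3702.3 < 22000, so use break Q=22000: TC = 62,700×€10.23 + (62,700/22000.0)×369 + (22000.0/2)×0.33×€10.23 = €679,607.55.
EOQ at €10.01 = 3742.7 < 26000, so use break Q=26000: TC = 62,700×€10.01 + (62,700/26000.0)×369 + (26000.0/2)×0.33×€10.01 = €671,459.76.
Lowest total cost is €664,681.89 at Q = 3671.9.

Q* ≈ 3,672 kits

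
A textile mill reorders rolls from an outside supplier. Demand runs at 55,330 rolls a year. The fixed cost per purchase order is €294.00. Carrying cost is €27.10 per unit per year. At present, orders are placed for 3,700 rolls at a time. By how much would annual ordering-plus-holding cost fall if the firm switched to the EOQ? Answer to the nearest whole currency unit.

EOQ = √(2DS/H) = √(2 × 55,330 × 294 / 27.1) ≈ 1095.68.
Cost at Q* = (D/Q*)S + (Q*/2)H = √(2DSH) ≈ €29,692.97.
Cost at Q = 3,700: (55,330/3,700)×294 + (3,700/2)×27.1 = €4,396.49 + €50,135.00 = €54,531.49.
Excess = €54,531.49 − €29,692.97 = €24,838.52.

Extra cost ≈ €24,839 per year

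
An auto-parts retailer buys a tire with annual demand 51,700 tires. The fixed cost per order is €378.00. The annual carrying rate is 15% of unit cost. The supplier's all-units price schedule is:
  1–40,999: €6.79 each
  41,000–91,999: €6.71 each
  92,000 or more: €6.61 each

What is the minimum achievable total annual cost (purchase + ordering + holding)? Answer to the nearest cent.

TC* ≈ €357,352.38

Holding cost per unit per year at price C is H = 0.15·C.
Evaluate total cost at each tier's feasible EOQ or, if the EOQ is below the tier, at the tier's minimum quantity.
EOQ at €6.79 = 6194.8 (feasible in tier 1): TC = 51,700×€6.79 + (51,700/6194.8)×378 + (6194.8/2)×0.15×€6.79 = €357,352.38.
EOQ at €6.71 = 6231.6 < 41000, so use break Q=41000: TC = 51,700×€6.71 + (51,700/41000.0)×378 + (41000.0/2)×0.15×€6.71 = €368,016.90.
EOQ at €6.61 = 6278.6 < 92000, so use break Q=92000: TC = 51,700×€6.61 + (51,700/92000.0)×378 + (92000.0/2)×0.15×€6.61 = €387,558.42.
Lowest total cost among the candidates is at Q = 6194.8.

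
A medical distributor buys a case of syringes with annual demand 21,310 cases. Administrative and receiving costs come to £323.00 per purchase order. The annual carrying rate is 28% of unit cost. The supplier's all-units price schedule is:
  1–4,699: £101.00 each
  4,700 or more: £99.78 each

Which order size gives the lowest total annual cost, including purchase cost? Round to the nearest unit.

Holding cost per unit per year at price C is H = 0.28·C.
Candidates are each tier's EOQ (if it falls in that tier) and each price-break quantity.
EOQ at £101.00 = 697.7 (feasible in tier 1): TC = 21,310×£101.00 + (21,310/697.7)×323 + (697.7/2)×0.28×£101.00 = £2,172,040.94.
EOQ at £99.78 = 702.0 < 4700, so use break Q=4700: TC = 21,310×£99.78 + (21,310/4700.0)×323 + (4700.0/2)×0.28×£99.78 = £2,193,431.54.
Lowest total cost is £2,172,040.94 at Q = 697.7.

Q* ≈ 698 cases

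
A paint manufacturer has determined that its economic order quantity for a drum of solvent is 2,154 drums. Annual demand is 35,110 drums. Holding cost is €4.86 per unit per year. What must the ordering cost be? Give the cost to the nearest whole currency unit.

S ≈ €321

Squaring Q* = √(2DS/H) gives Q*² = 2DS/H.
From Q* = √(2DS/H): S = Q*²H / (2D) = 2,154² × 4.86 / (2 × 35,110) = 321.1196.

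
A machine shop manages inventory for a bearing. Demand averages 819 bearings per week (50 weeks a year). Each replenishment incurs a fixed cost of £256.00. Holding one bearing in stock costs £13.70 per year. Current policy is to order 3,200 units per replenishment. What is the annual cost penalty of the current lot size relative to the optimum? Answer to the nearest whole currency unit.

Extra cost ≈ £8,248 per year

Annual demand D = 819 × 50 = 40,950.
EOQ = √(2DS/H) = √(2 × 40,950 × 256 / 13.7) ≈ 1237.09.
Cost at Q* = (D/Q*)S + (Q*/2)H = √(2DSH) ≈ £16,948.15.
Cost at Q = 3,200: (40,950/3,200)×256 + (3,200/2)×13.7 = £3,276.00 + £21,920.00 = £25,196.00.
Excess = £25,196.00 − £16,948.15 = £8,247.85.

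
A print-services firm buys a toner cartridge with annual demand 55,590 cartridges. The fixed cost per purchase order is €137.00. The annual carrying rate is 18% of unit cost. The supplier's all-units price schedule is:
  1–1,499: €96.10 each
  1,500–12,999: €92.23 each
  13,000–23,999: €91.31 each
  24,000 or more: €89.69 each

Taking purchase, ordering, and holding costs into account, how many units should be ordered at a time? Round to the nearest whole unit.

Holding cost per unit per year at price C is H = 0.18·C.
Candidates are each tier's EOQ (if it falls in that tier) and each price-break quantity.
EOQ at €96.10 = 938.4 (feasible in tier 1): TC = 55,590×€96.10 + (55,590/938.4)×137 + (938.4/2)×0.18×€96.10 = €5,358,430.98.
EOQ at €92.23 = 957.9 < 1500, so use break Q=1500: TC = 55,590×€92.23 + (55,590/1500.0)×137 + (1500.0/2)×0.18×€92.23 = €5,144,593.97.
EOQ at €91.31 = 962.7 < 13000, so use break Q=13000: TC = 55,590×€91.31 + (55,590/13000.0)×137 + (13000.0/2)×0.18×€91.31 = €5,183,341.43.
EOQ at €89.69 = 971.3 < 24000, so use break Q=24000: TC = 55,590×€89.69 + (55,590/24000.0)×137 + (24000.0/2)×0.18×€89.69 = €5,179,914.83.
Lowest total cost is €5,144,593.97 at Q = 1500.0.

Q* ≈ 1,500 cartridges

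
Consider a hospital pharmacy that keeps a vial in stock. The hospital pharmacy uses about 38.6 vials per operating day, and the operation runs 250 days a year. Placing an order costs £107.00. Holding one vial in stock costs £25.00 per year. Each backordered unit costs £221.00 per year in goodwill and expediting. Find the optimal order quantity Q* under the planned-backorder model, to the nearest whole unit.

Q* ≈ 303 vials

Annual demand D = 38.6 × 250 = 9,650.
With planned backorders, Q* = √(2DS/H) · √((H+B)/B).
√(2DS/H) = √(2 × 9,650 × 107 / 25) = 287.409.
√((H+B)/B) = √((25+221)/221) = 1.0550.
Q* ≈ 303.230.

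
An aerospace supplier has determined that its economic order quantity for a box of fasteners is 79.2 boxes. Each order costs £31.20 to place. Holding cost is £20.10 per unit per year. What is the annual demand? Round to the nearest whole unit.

Squaring Q* = √(2DS/H) gives Q*² = 2DS/H.
From Q* = √(2DS/H): D = Q*²H / (2S) = 79.2² × 20.1 / (2 × 31.2) = 2020.514.

D ≈ 2,021 boxes per year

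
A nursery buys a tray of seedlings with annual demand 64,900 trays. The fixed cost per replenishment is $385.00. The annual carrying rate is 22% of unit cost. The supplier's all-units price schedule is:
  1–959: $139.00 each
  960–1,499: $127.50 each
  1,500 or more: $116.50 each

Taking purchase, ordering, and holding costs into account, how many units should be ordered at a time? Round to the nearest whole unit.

Q* ≈ 1,500 trays

Holding cost per unit per year at price C is H = 0.22·C.
Candidates are each tier's EOQ (if it falls in that tier) and each price-break quantity.
Tier 1 ($139.00): EOQ = 1278.3 exceeds tier's upper bound 959, so this tier is dominated.
EOQ at $127.50 = 1334.8 (feasible in tier 2): TC = 64,900×$127.50 + (64,900/1334.8)×385 + (1334.8/2)×0.22×$127.50 = $8,312,189.85.
EOQ at $116.50 = 1396.3 < 1500, so use break Q=1500: TC = 64,900×$116.50 + (64,900/1500.0)×385 + (1500.0/2)×0.22×$116.50 = $7,596,730.17.
Lowest total cost is $7,596,730.17 at Q = 1500.0.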